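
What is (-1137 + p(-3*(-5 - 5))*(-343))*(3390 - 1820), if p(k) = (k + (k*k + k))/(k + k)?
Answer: -10401250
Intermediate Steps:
p(k) = (k² + 2*k)/(2*k) (p(k) = (k + (k² + k))/((2*k)) = (k + (k + k²))*(1/(2*k)) = (k² + 2*k)*(1/(2*k)) = (k² + 2*k)/(2*k))
(-1137 + p(-3*(-5 - 5))*(-343))*(3390 - 1820) = (-1137 + (1 + (-3*(-5 - 5))/2)*(-343))*(3390 - 1820) = (-1137 + (1 + (-3*(-10))/2)*(-343))*1570 = (-1137 + (1 + (½)*30)*(-343))*1570 = (-1137 + (1 + 15)*(-343))*1570 = (-1137 + 16*(-343))*1570 = (-1137 - 5488)*1570 = -6625*1570 = -10401250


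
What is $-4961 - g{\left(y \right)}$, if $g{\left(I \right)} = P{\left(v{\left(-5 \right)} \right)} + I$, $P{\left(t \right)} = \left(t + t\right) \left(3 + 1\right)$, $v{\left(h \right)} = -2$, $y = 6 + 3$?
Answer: $-4954$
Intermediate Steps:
$y = 9$
$P{\left(t \right)} = 8 t$ ($P{\left(t \right)} = 2 t 4 = 8 t$)
$g{\left(I \right)} = -16 + I$ ($g{\left(I \right)} = 8 \left(-2\right) + I = -16 + I$)
$-4961 - g{\left(y \right)} = -4961 - \left(-16 + 9\right) = -4961 - -7 = -4961 + 7 = -4954$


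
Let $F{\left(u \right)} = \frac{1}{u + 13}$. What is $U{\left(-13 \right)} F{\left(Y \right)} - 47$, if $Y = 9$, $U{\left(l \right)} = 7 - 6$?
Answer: $- \frac{1033}{22} \approx -46.955$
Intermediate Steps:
$U{\left(l \right)} = 1$
$F{\left(u \right)} = \frac{1}{13 + u}$
$U{\left(-13 \right)} F{\left(Y \right)} - 47 = 1 \frac{1}{13 + 9} - 47 = 1 \cdot \frac{1}{22} - 47 = \frac{1}{22} - 47 = - \frac{1033}{22}$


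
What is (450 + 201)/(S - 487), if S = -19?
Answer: -651/506 ≈ -1.2866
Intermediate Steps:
(450 + 201)/(S - 487) = (450 + 201)/(-19 - 487) = 651/(-506) = 651*(-1/506) = -651/506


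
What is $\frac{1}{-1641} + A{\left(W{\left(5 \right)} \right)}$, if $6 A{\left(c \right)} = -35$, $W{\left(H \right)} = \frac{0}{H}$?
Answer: $- \frac{19147}{3282} \approx -5.8339$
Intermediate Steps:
$W{\left(H \right)} = 0$
$A{\left(c \right)} = - \frac{35}{6}$ ($A{\left(c \right)} = \frac{1}{6} \left(-35\right) = - \frac{35}{6}$)
$\frac{1}{-1641} + A{\left(W{\left(5 \right)} \right)} = \frac{1}{-1641} - \frac{35}{6} = - \frac{1}{1641} - \frac{35}{6} = - \frac{19147}{3282}$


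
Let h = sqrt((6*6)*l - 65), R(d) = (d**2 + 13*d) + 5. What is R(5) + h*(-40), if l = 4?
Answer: 95 - 40*sqrt(79) ≈ -260.53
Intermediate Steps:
R(d) = 5 + d**2 + 13*d
h = sqrt(79) (h = sqrt((6*6)*4 - 65) = sqrt(36*4 - 65) = sqrt(144 - 65) = sqrt(79) ≈ 8.8882)
R(5) + h*(-40) = (5 + 5**2 + 13*5) + sqrt(79)*(-40) = (5 + 25 + 65) - 40*sqrt(79) = 95 - 40*sqrt(79)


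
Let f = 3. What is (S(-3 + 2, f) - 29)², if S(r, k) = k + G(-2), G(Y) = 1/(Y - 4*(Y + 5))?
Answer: 133225/196 ≈ 679.72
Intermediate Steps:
G(Y) = 1/(-20 - 3*Y) (G(Y) = 1/(Y - 4*(5 + Y)) = 1/(Y + (-20 - 4*Y)) = 1/(-20 - 3*Y))
S(r, k) = -1/14 + k (S(r, k) = k - 1/(20 + 3*(-2)) = k - 1/(20 - 6) = k - 1/14 = -1/14 + k)
(S(-3 + 2, f) - 29)² = ((-1/14 + 3) - 29)² = (41/14 - 29)² = (-365/14)² = 133225/196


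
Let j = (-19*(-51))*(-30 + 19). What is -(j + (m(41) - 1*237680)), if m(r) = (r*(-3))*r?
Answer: 253382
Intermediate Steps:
m(r) = -3*r**2 (m(r) = (-3*r)*r = -3*r**2)
j = -10659 (j = 969*(-11) = -10659)
-(j + (m(41) - 1*237680)) = -(-10659 + (-3*41**2 - 1*237680)) = -(-10659 + (-3*1681 - 237680)) = -(-10659 + (-5043 - 237680)) = -(-10659 - 242723) = -1*(-253382) = 253382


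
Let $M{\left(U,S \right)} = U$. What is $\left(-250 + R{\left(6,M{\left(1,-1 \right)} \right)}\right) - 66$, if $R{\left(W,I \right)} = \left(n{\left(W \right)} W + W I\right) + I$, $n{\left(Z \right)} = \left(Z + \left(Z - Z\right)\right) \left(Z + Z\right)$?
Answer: $123$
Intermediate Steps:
$n{\left(Z \right)} = 2 Z^{2}$ ($n{\left(Z \right)} = \left(Z + 0\right) 2 Z = Z 2 Z = 2 Z^{2}$)
$R{\left(W,I \right)} = I + 2 W^{3} + I W$ ($R{\left(W,I \right)} = \left(2 W^{2} W + W I\right) + I = \left(2 W^{3} + I W\right) + I = I + 2 W^{3} + I W$)
$\left(-250 + R{\left(6,M{\left(1,-1 \right)} \right)}\right) - 66 = \left(-250 + \left(1 + 2 \cdot 6^{3} + 1 \cdot 6\right)\right) - 66 = \left(-250 + \left(1 + 2 \cdot 216 + 6\right)\right) - 66 = \left(-250 + \left(1 + 432 + 6\right)\right) - 66 = \left(-250 + 439\right) - 66 = 189 - 66 = 123$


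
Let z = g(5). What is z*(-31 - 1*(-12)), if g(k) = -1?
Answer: 19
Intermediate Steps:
z = -1
z*(-31 - 1*(-12)) = -(-31 - 1*(-12)) = -(-31 + 12) = -1*(-19) = 19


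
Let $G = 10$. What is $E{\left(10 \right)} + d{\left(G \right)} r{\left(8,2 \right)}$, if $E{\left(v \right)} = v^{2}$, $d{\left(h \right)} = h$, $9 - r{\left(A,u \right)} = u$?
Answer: $170$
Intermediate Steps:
$r{\left(A,u \right)} = 9 - u$
$E{\left(10 \right)} + d{\left(G \right)} r{\left(8,2 \right)} = 10^{2} + 10 \left(9 - 2\right) = 100 + 10 \left(9 - 2\right) = 100 + 10 \cdot 7 = 100 + 70 = 170$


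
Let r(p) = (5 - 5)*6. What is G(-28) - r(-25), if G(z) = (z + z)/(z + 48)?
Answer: -14/5 ≈ -2.8000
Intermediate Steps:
G(z) = 2*z/(48 + z) (G(z) = (2*z)/(48 + z) = 2*z/(48 + z))
r(p) = 0 (r(p) = 0*6 = 0)
G(-28) - r(-25) = 2*(-28)/(48 - 28) - 1*0 = 2*(-28)/20 + 0 = 2*(-28)*(1/20) + 0 = -14/5 + 0 = -14/5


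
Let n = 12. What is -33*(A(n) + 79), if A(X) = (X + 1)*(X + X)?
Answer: -12903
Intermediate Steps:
A(X) = 2*X*(1 + X) (A(X) = (1 + X)*(2*X) = 2*X*(1 + X))
-33*(A(n) + 79) = -33*(2*12*(1 + 12) + 79) = -33*(2*12*13 + 79) = -33*(312 + 79) = -33*391 = -12903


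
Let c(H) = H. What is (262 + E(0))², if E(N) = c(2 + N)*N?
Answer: 68644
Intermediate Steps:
E(N) = N*(2 + N) (E(N) = (2 + N)*N = N*(2 + N))
(262 + E(0))² = (262 + 0*(2 + 0))² = (262 + 0*2)² = (262 + 0)² = 262² = 68644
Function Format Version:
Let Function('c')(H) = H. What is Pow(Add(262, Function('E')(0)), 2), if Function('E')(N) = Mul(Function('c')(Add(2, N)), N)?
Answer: 68644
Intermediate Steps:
Function('E')(N) = Mul(N, Add(2, N)) (Function('E')(N) = Mul(Add(2, N), N) = Mul(N, Add(2, N)))
Pow(Add(262, Function('E')(0)), 2) = Pow(Add(262, Mul(0, Add(2, 0))), 2) = Pow(Add(262, Mul(0, 2)), 2) = Pow(Add(262, 0), 2) = Pow(262, 2) = 68644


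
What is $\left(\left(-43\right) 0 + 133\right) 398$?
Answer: $52934$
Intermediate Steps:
$\left(\left(-43\right) 0 + 133\right) 398 = \left(0 + 133\right) 398 = 133 \cdot 398 = 52934$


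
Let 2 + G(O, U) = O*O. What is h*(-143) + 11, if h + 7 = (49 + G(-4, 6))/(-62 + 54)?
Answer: 17105/8 ≈ 2138.1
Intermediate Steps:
G(O, U) = -2 + O**2 (G(O, U) = -2 + O*O = -2 + O**2)
h = -119/8 (h = -7 + (49 + (-2 + (-4)**2))/(-62 + 54) = -7 + (49 + (-2 + 16))/(-8) = -7 + (49 + 14)*(-1/8) = -7 + 63*(-1/8) = -7 - 63/8 = -119/8 ≈ -14.875)
h*(-143) + 11 = -119/8*(-143) + 11 = 17017/8 + 11 = 17105/8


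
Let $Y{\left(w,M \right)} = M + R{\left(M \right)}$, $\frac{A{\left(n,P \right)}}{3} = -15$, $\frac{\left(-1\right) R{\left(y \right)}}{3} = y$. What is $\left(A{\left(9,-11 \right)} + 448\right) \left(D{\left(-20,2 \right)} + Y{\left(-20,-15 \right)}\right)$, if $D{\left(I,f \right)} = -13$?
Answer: $6851$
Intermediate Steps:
$R{\left(y \right)} = - 3 y$
$A{\left(n,P \right)} = -45$ ($A{\left(n,P \right)} = 3 \left(-15\right) = -45$)
$Y{\left(w,M \right)} = - 2 M$ ($Y{\left(w,M \right)} = M - 3 M = - 2 M$)
$\left(A{\left(9,-11 \right)} + 448\right) \left(D{\left(-20,2 \right)} + Y{\left(-20,-15 \right)}\right) = \left(-45 + 448\right) \left(-13 - -30\right) = 403 \left(-13 + 30\right) = 403 \cdot 17 = 6851$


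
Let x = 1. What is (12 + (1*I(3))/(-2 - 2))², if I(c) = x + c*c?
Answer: 361/4 ≈ 90.250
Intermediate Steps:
I(c) = 1 + c² (I(c) = 1 + c*c = 1 + c²)
(12 + (1*I(3))/(-2 - 2))² = (12 + (1*(1 + 3²))/(-2 - 2))² = (12 + (1*(1 + 9))/(-4))² = (12 + (1*10)*(-¼))² = (12 + 10*(-¼))² = (12 - 5/2)² = (19/2)² = 361/4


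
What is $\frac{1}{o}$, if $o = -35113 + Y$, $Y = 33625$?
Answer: $- \frac{1}{1488} \approx -0.00067204$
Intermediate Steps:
$o = -1488$ ($o = -35113 + 33625 = -1488$)
$\frac{1}{o} = \frac{1}{-1488} = - \frac{1}{1488}$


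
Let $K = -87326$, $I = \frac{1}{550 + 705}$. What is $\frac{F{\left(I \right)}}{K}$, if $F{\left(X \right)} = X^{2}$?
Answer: $- \frac{1}{137540633150} \approx -7.2706 \cdot 10^{-12}$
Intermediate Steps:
$I = \frac{1}{1255} \approx 0.00079681$
$\frac{F{\left(I \right)}}{K} = \frac{1}{1575025 \left(-87326\right)} = \frac{1}{1575025} \left(- \frac{1}{87326}\right) = - \frac{1}{137540633150}$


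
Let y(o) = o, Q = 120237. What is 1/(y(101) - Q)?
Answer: -1/120136 ≈ -8.3239e-6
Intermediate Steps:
1/(y(101) - Q) = 1/(101 - 1*120237) = 1/(101 - 120237) = 1/(-120136) = -1/120136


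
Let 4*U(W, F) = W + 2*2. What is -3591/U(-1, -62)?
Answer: -4788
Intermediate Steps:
U(W, F) = 1 + W/4 (U(W, F) = (W + 2*2)/4 = (W + 4)/4 = (4 + W)/4 = 1 + W/4)
-3591/U(-1, -62) = -3591/(1 + (¼)*(-1)) = -3591/(1 - ¼) = -3591/¾ = -3591*4/3 = -4788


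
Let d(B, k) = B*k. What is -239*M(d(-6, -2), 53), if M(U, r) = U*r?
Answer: -152004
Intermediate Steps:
-239*M(d(-6, -2), 53) = -239*(-6*(-2))*53 = -2868*53 = -239*636 = -152004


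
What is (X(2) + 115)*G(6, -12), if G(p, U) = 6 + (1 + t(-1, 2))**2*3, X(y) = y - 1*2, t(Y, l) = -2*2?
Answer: 3795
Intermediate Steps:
t(Y, l) = -4
X(y) = -2 + y (X(y) = y - 2 = -2 + y)
G(p, U) = 33 (G(p, U) = 6 + (1 - 4)**2*3 = 6 + (-3)**2*3 = 6 + 9*3 = 6 + 27 = 33)
(X(2) + 115)*G(6, -12) = ((-2 + 2) + 115)*33 = (0 + 115)*33 = 115*33 = 3795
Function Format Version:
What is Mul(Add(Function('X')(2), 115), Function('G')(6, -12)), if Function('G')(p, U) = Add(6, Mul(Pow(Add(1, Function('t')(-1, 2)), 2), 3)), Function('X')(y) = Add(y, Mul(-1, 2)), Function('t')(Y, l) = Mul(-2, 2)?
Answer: 3795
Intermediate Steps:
Function('t')(Y, l) = -4
Function('X')(y) = Add(-2, y) (Function('X')(y) = Add(y, -2) = Add(-2, y))
Function('G')(p, U) = 33 (Function('G')(p, U) = Add(6, Mul(Pow(Add(1, -4), 2), 3)) = Add(6, Mul(Pow(-3, 2), 3)) = Add(6, Mul(9, 3)) = Add(6, 27) = 33)
Mul(Add(Function('X')(2), 115), Function('G')(6, -12)) = Mul(Add(Add(-2, 2), 115), 33) = Mul(Add(0, 115), 33) = Mul(115, 33) = 3795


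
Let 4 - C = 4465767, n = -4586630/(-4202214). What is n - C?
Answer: 9383048192956/2101107 ≈ 4.4658e+6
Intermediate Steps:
n = 2293315/2101107 (n = -4586630*(-1/4202214) = 2293315/2101107 ≈ 1.0915)
C = -4465763 (C = 4 - 1*4465767 = 4 - 4465767 = -4465763)
n - C = 2293315/2101107 - 1*(-4465763) = 2293315/2101107 + 4465763 = 9383048192956/2101107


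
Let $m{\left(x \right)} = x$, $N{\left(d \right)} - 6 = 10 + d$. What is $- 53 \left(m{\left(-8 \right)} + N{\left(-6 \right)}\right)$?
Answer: $-106$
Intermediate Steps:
$N{\left(d \right)} = 16 + d$ ($N{\left(d \right)} = 6 + \left(10 + d\right) = 16 + d$)
$- 53 \left(m{\left(-8 \right)} + N{\left(-6 \right)}\right) = - 53 \left(-8 + \left(16 - 6\right)\right) = - 53 \left(-8 + 10\right) = \left(-53\right) 2 = -106$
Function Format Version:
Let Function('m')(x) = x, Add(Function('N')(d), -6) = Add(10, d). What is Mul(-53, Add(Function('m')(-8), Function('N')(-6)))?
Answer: -106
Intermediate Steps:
Function('N')(d) = Add(16, d) (Function('N')(d) = Add(6, Add(10, d)) = Add(16, d))
Mul(-53, Add(Function('m')(-8), Function('N')(-6))) = Mul(-53, Add(-8, Add(16, -6))) = Mul(-53, Add(-8, 10)) = Mul(-53, 2) = -106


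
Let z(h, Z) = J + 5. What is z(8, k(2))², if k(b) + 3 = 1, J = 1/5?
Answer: 676/25 ≈ 27.040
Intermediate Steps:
J = ⅕ ≈ 0.20000
k(b) = -2 (k(b) = -3 + 1 = -2)
z(h, Z) = 26/5 (z(h, Z) = ⅕ + 5 = 26/5)
z(8, k(2))² = (26/5)² = 676/25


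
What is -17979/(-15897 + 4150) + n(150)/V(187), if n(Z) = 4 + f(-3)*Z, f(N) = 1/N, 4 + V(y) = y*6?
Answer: 9780080/6566573 ≈ 1.4894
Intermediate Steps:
V(y) = -4 + 6*y (V(y) = -4 + y*6 = -4 + 6*y)
f(N) = 1/N
n(Z) = 4 - Z/3 (n(Z) = 4 + Z/(-3) = 4 - Z/3)
-17979/(-15897 + 4150) + n(150)/V(187) = -17979/(-15897 + 4150) + (4 - ⅓*150)/(-4 + 6*187) = -17979/(-11747) + (4 - 50)/(-4 + 1122) = -17979*(-1/11747) - 46/1118 = 17979/11747 - 46*1/1118 = 17979/11747 - 23/559 = 9780080/6566573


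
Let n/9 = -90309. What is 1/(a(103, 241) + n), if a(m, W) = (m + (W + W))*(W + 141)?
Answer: -1/589311 ≈ -1.6969e-6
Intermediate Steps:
a(m, W) = (141 + W)*(m + 2*W) (a(m, W) = (m + 2*W)*(141 + W) = (141 + W)*(m + 2*W))
n = -812781 (n = 9*(-90309) = -812781)
1/(a(103, 241) + n) = 1/((2*241² + 141*103 + 282*241 + 241*103) - 812781) = 1/((2*58081 + 14523 + 67962 + 24823) - 812781) = 1/((116162 + 14523 + 67962 + 24823) - 812781) = 1/(223470 - 812781) = 1/(-589311) = -1/589311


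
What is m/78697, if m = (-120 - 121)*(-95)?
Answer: 22895/78697 ≈ 0.29093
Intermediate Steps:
m = 22895 (m = -241*(-95) = 22895)
m/78697 = 22895/78697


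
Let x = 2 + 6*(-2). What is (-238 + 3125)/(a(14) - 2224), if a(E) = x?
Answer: -2887/2234 ≈ -1.2923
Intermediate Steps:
x = -10 (x = 2 - 12 = -10)
a(E) = -10
(-238 + 3125)/(a(14) - 2224) = (-238 + 3125)/(-10 - 2224) = 2887/(-2234) = 2887*(-1/2234) = -2887/2234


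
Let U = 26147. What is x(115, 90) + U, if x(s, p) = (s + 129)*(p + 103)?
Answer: 73239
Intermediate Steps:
x(s, p) = (103 + p)*(129 + s) (x(s, p) = (129 + s)*(103 + p) = (103 + p)*(129 + s))
x(115, 90) + U = (13287 + 103*115 + 129*90 + 90*115) + 26147 = (13287 + 11845 + 11610 + 10350) + 26147 = 47092 + 26147 = 73239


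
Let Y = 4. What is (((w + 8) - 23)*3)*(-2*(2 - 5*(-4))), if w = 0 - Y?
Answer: 2508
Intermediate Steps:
w = -4 (w = 0 - 1*4 = 0 - 4 = -4)
(((w + 8) - 23)*3)*(-2*(2 - 5*(-4))) = (((-4 + 8) - 23)*3)*(-2*(2 - 5*(-4))) = ((4 - 23)*3)*(-2*(2 + 20)) = (-19*3)*(-2*22) = -57*(-44) = 2508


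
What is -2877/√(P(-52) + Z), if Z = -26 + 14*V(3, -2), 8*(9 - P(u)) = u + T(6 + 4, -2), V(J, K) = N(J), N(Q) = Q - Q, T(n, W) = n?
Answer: 5754*I*√47/47 ≈ 839.31*I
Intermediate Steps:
N(Q) = 0
V(J, K) = 0
P(u) = 31/4 - u/8 (P(u) = 9 - (u + (6 + 4))/8 = 9 - (u + 10)/8 = 9 - (10 + u)/8 = 9 + (-5/4 - u/8) = 31/4 - u/8)
Z = -26 (Z = -26 + 14*0 = -26 + 0 = -26)
-2877/√(P(-52) + Z) = -2877/√((31/4 - ⅛*(-52)) - 26) = -2877/√((31/4 + 13/2) - 26) = -2877/√(57/4 - 26) = -2877*(-2*I*√47/47) = -(-5754)*I*√47/47 = 5754*I*√47/47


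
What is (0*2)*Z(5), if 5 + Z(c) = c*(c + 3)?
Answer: 0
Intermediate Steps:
Z(c) = -5 + c*(3 + c) (Z(c) = -5 + c*(c + 3) = -5 + c*(3 + c))
(0*2)*Z(5) = (0*2)*(-5 + 5² + 3*5) = 0*(-5 + 25 + 15) = 0*35 = 0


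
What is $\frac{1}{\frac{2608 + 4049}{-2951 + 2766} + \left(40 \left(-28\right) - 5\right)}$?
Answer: $- \frac{185}{214782} \approx -0.00086134$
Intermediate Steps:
$\frac{1}{\frac{2608 + 4049}{-2951 + 2766} + \left(40 \left(-28\right) - 5\right)} = \frac{1}{\frac{6657}{-185} - 1125} = \frac{1}{6657 \left(- \frac{1}{185}\right) - 1125} = \frac{1}{- \frac{6657}{185} - 1125} = \frac{1}{- \frac{214782}{185}} = - \frac{185}{214782}$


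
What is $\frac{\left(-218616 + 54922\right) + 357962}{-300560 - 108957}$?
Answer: $- \frac{194268}{409517} \approx -0.47438$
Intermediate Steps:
$\frac{\left(-218616 + 54922\right) + 357962}{-300560 - 108957} = \frac{-163694 + 357962}{-409517} = 194268 \left(- \frac{1}{409517}\right) = - \frac{194268}{409517}$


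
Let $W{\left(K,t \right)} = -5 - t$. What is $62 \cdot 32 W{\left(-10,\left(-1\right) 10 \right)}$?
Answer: $9920$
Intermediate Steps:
$62 \cdot 32 W{\left(-10,\left(-1\right) 10 \right)} = 62 \cdot 32 \left(-5 - \left(-1\right) 10\right) = 1984 \left(-5 - -10\right) = 1984 \left(-5 + 10\right) = 1984 \cdot 5 = 9920$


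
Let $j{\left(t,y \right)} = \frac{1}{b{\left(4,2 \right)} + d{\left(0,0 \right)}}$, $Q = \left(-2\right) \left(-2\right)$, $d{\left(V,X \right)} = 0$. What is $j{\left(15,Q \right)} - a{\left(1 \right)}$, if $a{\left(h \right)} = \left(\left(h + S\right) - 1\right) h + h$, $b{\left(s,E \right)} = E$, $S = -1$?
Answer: $\frac{1}{2} \approx 0.5$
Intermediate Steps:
$Q = 4$
$a{\left(h \right)} = h + h \left(-2 + h\right)$ ($a{\left(h \right)} = \left(\left(h - 1\right) - 1\right) h + h = \left(\left(-1 + h\right) - 1\right) h + h = \left(-2 + h\right) h + h = h \left(-2 + h\right) + h = h + h \left(-2 + h\right)$)
$j{\left(t,y \right)} = \frac{1}{2}$ ($j{\left(t,y \right)} = \frac{1}{2 + 0} = \frac{1}{2}$)
$j{\left(15,Q \right)} - a{\left(1 \right)} = \frac{1}{2} - 1 \left(-1 + 1\right) = \frac{1}{2} - 1 \cdot 0 = \frac{1}{2} - 0 = \frac{1}{2} + 0 = \frac{1}{2}$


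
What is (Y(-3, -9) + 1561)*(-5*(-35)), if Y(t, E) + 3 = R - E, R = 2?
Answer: 274575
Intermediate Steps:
Y(t, E) = -1 - E (Y(t, E) = -3 + (2 - E) = -1 - E)
(Y(-3, -9) + 1561)*(-5*(-35)) = ((-1 - 1*(-9)) + 1561)*(-5*(-35)) = ((-1 + 9) + 1561)*175 = (8 + 1561)*175 = 1569*175 = 274575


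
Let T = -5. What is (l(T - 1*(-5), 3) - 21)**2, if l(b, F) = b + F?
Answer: 324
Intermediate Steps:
l(b, F) = F + b
(l(T - 1*(-5), 3) - 21)**2 = ((3 + (-5 - 1*(-5))) - 21)**2 = ((3 + (-5 + 5)) - 21)**2 = ((3 + 0) - 21)**2 = (3 - 21)**2 = (-18)**2 = 324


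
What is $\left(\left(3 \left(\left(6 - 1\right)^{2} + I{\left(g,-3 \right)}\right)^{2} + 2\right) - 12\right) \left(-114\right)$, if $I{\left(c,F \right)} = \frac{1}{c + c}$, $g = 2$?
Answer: $- \frac{1735251}{8} \approx -2.1691 \cdot 10^{5}$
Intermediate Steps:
$I{\left(c,F \right)} = \frac{1}{2 c}$
$\left(\left(3 \left(\left(6 - 1\right)^{2} + I{\left(g,-3 \right)}\right)^{2} + 2\right) - 12\right) \left(-114\right) = \left(\left(3 \left(\left(6 - 1\right)^{2} + \frac{1}{2 \cdot 2}\right)^{2} + 2\right) - 12\right) \left(-114\right) = \left(\left(3 \left(5^{2} + \frac{1}{2} \cdot \frac{1}{2}\right)^{2} + 2\right) - 12\right) \left(-114\right) = \left(\left(3 \left(25 + \frac{1}{4}\right)^{2} + 2\right) - 12\right) \left(-114\right) = \left(\left(3 \left(\frac{101}{4}\right)^{2} + 2\right) - 12\right) \left(-114\right) = \left(\left(3 \cdot \frac{10201}{16} + 2\right) - 12\right) \left(-114\right) = \left(\left(\frac{30603}{16} + 2\right) - 12\right) \left(-114\right) = \left(\frac{30635}{16} - 12\right) \left(-114\right) = \frac{30443}{16} \left(-114\right) = - \frac{1735251}{8}$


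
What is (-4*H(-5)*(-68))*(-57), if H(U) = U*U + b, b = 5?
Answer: -465120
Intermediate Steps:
H(U) = 5 + U² (H(U) = U*U + 5 = U² + 5 = 5 + U²)
(-4*H(-5)*(-68))*(-57) = (-4*(5 + (-5)²)*(-68))*(-57) = (-4*(5 + 25)*(-68))*(-57) = (-4*30*(-68))*(-57) = -120*(-68)*(-57) = 8160*(-57) = -465120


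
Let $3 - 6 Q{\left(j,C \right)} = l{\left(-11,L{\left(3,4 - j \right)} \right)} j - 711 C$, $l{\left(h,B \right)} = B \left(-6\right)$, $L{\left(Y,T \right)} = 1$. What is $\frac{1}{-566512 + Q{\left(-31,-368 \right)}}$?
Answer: $- \frac{2}{1220301} \approx -1.6389 \cdot 10^{-6}$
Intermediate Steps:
$l{\left(h,B \right)} = - 6 B$
$Q{\left(j,C \right)} = \frac{1}{2} + j + \frac{237 C}{2}$ ($Q{\left(j,C \right)} = \frac{1}{2} - \frac{\left(-6\right) 1 j - 711 C}{6} = \frac{1}{2} - \frac{- 6 j - 711 C}{6} = \frac{1}{2} - \frac{- 711 C - 6 j}{6} = \frac{1}{2} + \left(j + \frac{237 C}{2}\right) = \frac{1}{2} + j + \frac{237 C}{2}$)
$\frac{1}{-566512 + Q{\left(-31,-368 \right)}} = \frac{1}{-566512 + \left(\frac{1}{2} - 31 + \frac{237}{2} \left(-368\right)\right)} = \frac{1}{-566512 - \frac{87277}{2}} = \frac{1}{- \frac{1220301}{2}} = - \frac{2}{1220301}$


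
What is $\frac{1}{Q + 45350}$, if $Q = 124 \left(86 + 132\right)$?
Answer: $\frac{1}{72382} \approx 1.3816 \cdot 10^{-5}$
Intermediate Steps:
$Q = 27032$ ($Q = 124 \cdot 218 = 27032$)
$\frac{1}{Q + 45350} = \frac{1}{27032 + 45350} = \frac{1}{72382}$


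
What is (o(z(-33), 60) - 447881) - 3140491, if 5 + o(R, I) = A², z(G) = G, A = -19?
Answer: -3588016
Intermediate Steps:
o(R, I) = 356 (o(R, I) = -5 + (-19)² = -5 + 361 = 356)
(o(z(-33), 60) - 447881) - 3140491 = (356 - 447881) - 3140491 = -447525 - 3140491 = -3588016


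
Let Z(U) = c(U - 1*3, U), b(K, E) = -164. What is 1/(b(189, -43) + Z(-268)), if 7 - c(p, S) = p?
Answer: 1/114 ≈ 0.0087719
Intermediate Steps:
c(p, S) = 7 - p
Z(U) = 10 - U (Z(U) = 7 - (U - 1*3) = 7 - (U - 3) = 7 - (-3 + U) = 7 + (3 - U) = 10 - U)
1/(b(189, -43) + Z(-268)) = 1/(-164 + (10 - 1*(-268))) = 1/(-164 + (10 + 268)) = 1/(-164 + 278) = 1/114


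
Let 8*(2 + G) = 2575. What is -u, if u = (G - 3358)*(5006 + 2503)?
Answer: 182506245/8 ≈ 2.2813e+7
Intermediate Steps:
G = 2559/8 (G = -2 + (1/8)*2575 = -2 + 2575/8 = 2559/8 ≈ 319.88)
u = -182506245/8 (u = (2559/8 - 3358)*(5006 + 2503) = -24305/8*7509 = -182506245/8 ≈ -2.2813e+7)
-u = -1*(-182506245/8) = 182506245/8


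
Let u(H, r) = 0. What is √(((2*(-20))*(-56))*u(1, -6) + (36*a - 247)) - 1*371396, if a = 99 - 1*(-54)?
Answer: -371396 + √5261 ≈ -3.7132e+5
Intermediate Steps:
a = 153 (a = 99 + 54 = 153)
√(((2*(-20))*(-56))*u(1, -6) + (36*a - 247)) - 1*371396 = √(((2*(-20))*(-56))*0 + (36*153 - 247)) - 1*371396 = √(-40*(-56)*0 + (5508 - 247)) - 371396 = √(2240*0 + 5261) - 371396 = √(0 + 5261) - 371396 = √5261 - 371396 = -371396 + √5261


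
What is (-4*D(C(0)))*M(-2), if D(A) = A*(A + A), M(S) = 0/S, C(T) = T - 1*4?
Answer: 0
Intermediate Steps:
C(T) = -4 + T (C(T) = T - 4 = -4 + T)
M(S) = 0
D(A) = 2*A² (D(A) = A*(2*A) = 2*A²)
(-4*D(C(0)))*M(-2) = -8*(-4 + 0)²*0 = -8*(-4)²*0 = -8*16*0 = -4*32*0 = -128*0 = 0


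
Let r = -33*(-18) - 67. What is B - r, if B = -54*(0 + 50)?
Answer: -3227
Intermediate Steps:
B = -2700 (B = -54*50 = -2700)
r = 527 (r = 594 - 67 = 527)
B - r = -2700 - 1*527 = -2700 - 527 = -3227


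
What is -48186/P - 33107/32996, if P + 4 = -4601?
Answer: 479162507/50648860 ≈ 9.4605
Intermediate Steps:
P = -4605 (P = -4 - 4601 = -4605)
-48186/P - 33107/32996 = -48186/(-4605) - 33107/32996 = -48186*(-1/4605) - 33107*1/32996 = 16062/1535 - 33107/32996 = 479162507/50648860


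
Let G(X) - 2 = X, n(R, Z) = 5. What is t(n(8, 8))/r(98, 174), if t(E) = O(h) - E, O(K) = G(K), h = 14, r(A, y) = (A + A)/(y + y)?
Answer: 957/49 ≈ 19.531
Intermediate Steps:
G(X) = 2 + X
r(A, y) = A/y (r(A, y) = (2*A)/((2*y)) = (2*A)*(1/(2*y)) = A/y)
O(K) = 2 + K
t(E) = 16 - E (t(E) = (2 + 14) - E = 16 - E)
t(n(8, 8))/r(98, 174) = (16 - 1*5)/((98/174)) = (16 - 5)/((98*(1/174))) = 11/(49/87) = 11*(87/49) = 957/49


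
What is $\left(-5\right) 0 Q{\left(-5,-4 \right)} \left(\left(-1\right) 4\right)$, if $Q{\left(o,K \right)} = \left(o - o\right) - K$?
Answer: $0$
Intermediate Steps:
$Q{\left(o,K \right)} = - K$ ($Q{\left(o,K \right)} = 0 - K = - K$)
$\left(-5\right) 0 Q{\left(-5,-4 \right)} \left(\left(-1\right) 4\right) = \left(-5\right) 0 \left(\left(-1\right) \left(-4\right)\right) \left(\left(-1\right) 4\right) = 0 \cdot 4 \left(-4\right) = 0 \left(-4\right) = 0$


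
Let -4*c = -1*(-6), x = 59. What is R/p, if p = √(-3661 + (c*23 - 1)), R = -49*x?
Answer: 2891*I*√14786/7393 ≈ 47.55*I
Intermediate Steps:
R = -2891 (R = -49*59 = -2891)
c = -3/2 (c = -(-1)*(-6)/4 = -¼*6 = -3/2 ≈ -1.5000)
p = I*√14786/2 (p = √(-3661 + (-3/2*23 - 1)) = √(-3661 + (-69/2 - 1)) = √(-3661 - 71/2) = √(-7393/2) = I*√14786/2 ≈ 60.799*I)
R/p = -2891*(-I*√14786/7393) = -(-2891)*I*√14786/7393 = 2891*I*√14786/7393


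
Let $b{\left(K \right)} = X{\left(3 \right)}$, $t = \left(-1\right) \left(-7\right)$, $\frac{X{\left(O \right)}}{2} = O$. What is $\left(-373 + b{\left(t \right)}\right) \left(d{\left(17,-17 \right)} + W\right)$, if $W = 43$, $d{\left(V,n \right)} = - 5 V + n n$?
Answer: $-90649$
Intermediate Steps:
$X{\left(O \right)} = 2 O$
$d{\left(V,n \right)} = n^{2} - 5 V$ ($d{\left(V,n \right)} = - 5 V + n^{2} = n^{2} - 5 V$)
$t = 7$
$b{\left(K \right)} = 6$ ($b{\left(K \right)} = 2 \cdot 3 = 6$)
$\left(-373 + b{\left(t \right)}\right) \left(d{\left(17,-17 \right)} + W\right) = \left(-373 + 6\right) \left(\left(\left(-17\right)^{2} - 85\right) + 43\right) = - 367 \left(\left(289 - 85\right) + 43\right) = - 367 \left(204 + 43\right) = \left(-367\right) 247 = -90649$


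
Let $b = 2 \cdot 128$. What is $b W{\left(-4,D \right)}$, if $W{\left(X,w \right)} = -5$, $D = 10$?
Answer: $-1280$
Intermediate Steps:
$b = 256$
$b W{\left(-4,D \right)} = 256 \left(-5\right) = -1280$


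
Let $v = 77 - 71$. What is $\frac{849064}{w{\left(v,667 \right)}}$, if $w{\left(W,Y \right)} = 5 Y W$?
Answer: $\frac{424532}{10005} \approx 42.432$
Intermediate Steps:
$v = 6$ ($v = 77 - 71 = 6$)
$w{\left(W,Y \right)} = 5 W Y$
$\frac{849064}{w{\left(v,667 \right)}} = \frac{849064}{5 \cdot 6 \cdot 667} = \frac{849064}{20010} = 849064 \cdot \frac{1}{20010} = \frac{424532}{10005}$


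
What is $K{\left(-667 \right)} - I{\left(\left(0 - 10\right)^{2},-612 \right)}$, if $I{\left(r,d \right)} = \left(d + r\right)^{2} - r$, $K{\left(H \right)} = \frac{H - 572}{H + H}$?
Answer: $- \frac{349565457}{1334} \approx -2.6204 \cdot 10^{5}$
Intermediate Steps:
$K{\left(H \right)} = \frac{-572 + H}{2 H}$
$K{\left(-667 \right)} - I{\left(\left(0 - 10\right)^{2},-612 \right)} = \frac{-572 - 667}{2 \left(-667\right)} - \left(\left(-612 + \left(0 - 10\right)^{2}\right)^{2} - \left(0 - 10\right)^{2}\right) = \frac{1}{2} \left(- \frac{1}{667}\right) \left(-1239\right) - \left(\left(-612 + \left(-10\right)^{2}\right)^{2} - \left(-10\right)^{2}\right) = \frac{1239}{1334} - \left(\left(-612 + 100\right)^{2} - 100\right) = \frac{1239}{1334} - \left(\left(-512\right)^{2} - 100\right) = \frac{1239}{1334} - \left(262144 - 100\right) = \frac{1239}{1334} - 262044 = - \frac{349565457}{1334}$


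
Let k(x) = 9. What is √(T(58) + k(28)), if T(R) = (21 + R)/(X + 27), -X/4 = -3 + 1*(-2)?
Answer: √23594/47 ≈ 3.2682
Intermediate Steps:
X = 20 (X = -4*(-3 + 1*(-2)) = -4*(-3 - 2) = -4*(-5) = 20)
T(R) = 21/47 + R/47 (T(R) = (21 + R)/(20 + 27) = (21 + R)/47 = (21 + R)*(1/47) = 21/47 + R/47)
√(T(58) + k(28)) = √((21/47 + (1/47)*58) + 9) = √((21/47 + 58/47) + 9) = √(79/47 + 9) = √(502/47) = √23594/47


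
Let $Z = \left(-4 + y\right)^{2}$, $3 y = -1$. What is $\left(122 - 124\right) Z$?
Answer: $- \frac{338}{9} \approx -37.556$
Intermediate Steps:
$y = - \frac{1}{3}$ ($y = \frac{1}{3} \left(-1\right) = - \frac{1}{3} \approx -0.33333$)
$Z = \frac{169}{9}$ ($Z = \left(-4 - \frac{1}{3}\right)^{2} = \left(- \frac{13}{3}\right)^{2} = \frac{169}{9} \approx 18.778$)
$\left(122 - 124\right) Z = \left(122 - 124\right) \frac{169}{9} = \left(-2\right) \frac{169}{9} = - \frac{338}{9}$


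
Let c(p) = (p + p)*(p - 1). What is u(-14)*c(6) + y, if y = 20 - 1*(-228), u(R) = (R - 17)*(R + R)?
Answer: 52328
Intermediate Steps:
c(p) = 2*p*(-1 + p) (c(p) = (2*p)*(-1 + p) = 2*p*(-1 + p))
u(R) = 2*R*(-17 + R) (u(R) = (-17 + R)*(2*R) = 2*R*(-17 + R))
y = 248 (y = 20 + 228 = 248)
u(-14)*c(6) + y = (2*(-14)*(-17 - 14))*(2*6*(-1 + 6)) + 248 = (2*(-14)*(-31))*(2*6*5) + 248 = 868*60 + 248 = 52080 + 248 = 52328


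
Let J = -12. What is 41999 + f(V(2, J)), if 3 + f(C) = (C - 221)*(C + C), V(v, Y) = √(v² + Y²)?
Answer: 42292 - 884*√37 ≈ 36915.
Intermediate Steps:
V(v, Y) = √(Y² + v²)
f(C) = -3 + 2*C*(-221 + C) (f(C) = -3 + (C - 221)*(C + C) = -3 + (-221 + C)*(2*C) = -3 + 2*C*(-221 + C))
41999 + f(V(2, J)) = 41999 + (-3 - 442*√((-12)² + 2²) + 2*(√((-12)² + 2²))²) = 41999 + (-3 - 442*√(144 + 4) + 2*(√(144 + 4))²) = 41999 + (-3 - 884*√37 + 2*(√148)²) = 41999 + (-3 - 884*√37 + 2*(2*√37)²) = 41999 + (-3 - 884*√37 + 2*148) = 41999 + (-3 - 884*√37 + 296) = 41999 + (293 - 884*√37) = 42292 - 884*√37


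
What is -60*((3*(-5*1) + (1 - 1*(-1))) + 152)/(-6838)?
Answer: 4170/3419 ≈ 1.2197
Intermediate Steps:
-60*((3*(-5*1) + (1 - 1*(-1))) + 152)/(-6838) = -60*((3*(-5) + (1 + 1)) + 152)*(-1/6838) = -60*((-15 + 2) + 152)*(-1/6838) = -60*(-13 + 152)*(-1/6838) = -60*139*(-1/6838) = -8340*(-1/6838) = 4170/3419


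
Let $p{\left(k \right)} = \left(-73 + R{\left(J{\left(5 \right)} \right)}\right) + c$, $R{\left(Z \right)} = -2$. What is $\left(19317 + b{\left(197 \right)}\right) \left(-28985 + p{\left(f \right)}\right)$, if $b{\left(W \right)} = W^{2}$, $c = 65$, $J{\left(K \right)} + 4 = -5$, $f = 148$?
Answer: $-1685363370$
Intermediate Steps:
$J{\left(K \right)} = -9$ ($J{\left(K \right)} = -4 - 5 = -9$)
$p{\left(k \right)} = -10$ ($p{\left(k \right)} = \left(-73 - 2\right) + 65 = -75 + 65 = -10$)
$\left(19317 + b{\left(197 \right)}\right) \left(-28985 + p{\left(f \right)}\right) = \left(19317 + 197^{2}\right) \left(-28985 - 10\right) = \left(19317 + 38809\right) \left(-28995\right) = 58126 \left(-28995\right) = -1685363370$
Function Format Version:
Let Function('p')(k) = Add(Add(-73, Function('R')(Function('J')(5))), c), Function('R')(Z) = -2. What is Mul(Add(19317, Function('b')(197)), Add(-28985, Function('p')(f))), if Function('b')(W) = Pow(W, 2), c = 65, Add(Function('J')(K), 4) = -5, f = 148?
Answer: -1685363370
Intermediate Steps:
Function('J')(K) = -9 (Function('J')(K) = Add(-4, -5) = -9)
Function('p')(k) = -10 (Function('p')(k) = Add(Add(-73, -2), 65) = Add(-75, 65) = -10)
Mul(Add(19317, Function('b')(197)), Add(-28985, Function('p')(f))) = Mul(Add(19317, Pow(197, 2)), Add(-28985, -10)) = Mul(Add(19317, 38809), -28995) = Mul(58126, -28995) = -1685363370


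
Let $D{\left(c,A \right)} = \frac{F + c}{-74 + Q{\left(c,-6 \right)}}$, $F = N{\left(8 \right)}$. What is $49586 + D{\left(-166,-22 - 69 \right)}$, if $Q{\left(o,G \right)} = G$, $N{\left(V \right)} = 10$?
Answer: $\frac{991759}{20} \approx 49588.0$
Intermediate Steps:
$F = 10$
$D{\left(c,A \right)} = - \frac{1}{8} - \frac{c}{80}$ ($D{\left(c,A \right)} = \frac{10 + c}{-74 - 6} = \frac{10 + c}{-80} = \left(10 + c\right) \left(- \frac{1}{80}\right) = - \frac{1}{8} - \frac{c}{80}$)
$49586 + D{\left(-166,-22 - 69 \right)} = 49586 - - \frac{39}{20} = 49586 + \left(- \frac{1}{8} + \frac{83}{40}\right) = 49586 + \frac{39}{20} = \frac{991759}{20}$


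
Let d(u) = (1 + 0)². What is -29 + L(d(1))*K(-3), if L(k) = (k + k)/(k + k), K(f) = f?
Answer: -32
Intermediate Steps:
d(u) = 1 (d(u) = 1² = 1)
L(k) = 1 (L(k) = (2*k)/((2*k)) = (2*k)*(1/(2*k)) = 1)
-29 + L(d(1))*K(-3) = -29 + 1*(-3) = -29 - 3 = -32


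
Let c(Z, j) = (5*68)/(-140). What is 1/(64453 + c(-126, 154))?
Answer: 7/451154 ≈ 1.5516e-5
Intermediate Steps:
c(Z, j) = -17/7 (c(Z, j) = 340*(-1/140) = -17/7)
1/(64453 + c(-126, 154)) = 1/(64453 - 17/7) = 1/(451154/7) = 7/451154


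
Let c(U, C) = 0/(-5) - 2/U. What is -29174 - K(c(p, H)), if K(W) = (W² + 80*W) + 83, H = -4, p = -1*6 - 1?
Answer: -1434717/49 ≈ -29280.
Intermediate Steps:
p = -7 (p = -6 - 1 = -7)
c(U, C) = -2/U (c(U, C) = 0*(-⅕) - 2/U = 0 - 2/U = -2/U)
K(W) = 83 + W² + 80*W
-29174 - K(c(p, H)) = -29174 - (83 + (-2/(-7))² + 80*(-2/(-7))) = -29174 - (83 + (-2*(-⅐))² + 80*(-2*(-⅐))) = -29174 - (83 + (2/7)² + 80*(2/7)) = -29174 - (83 + 4/49 + 160/7) = -29174 - 1*5191/49 = -29174 - 5191/49 = -1434717/49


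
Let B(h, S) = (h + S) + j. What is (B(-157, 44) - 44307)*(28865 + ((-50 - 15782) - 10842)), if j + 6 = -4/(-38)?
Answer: -1849405572/19 ≈ -9.7337e+7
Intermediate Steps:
j = -112/19 (j = -6 - 4/(-38) = -6 - 4*(-1/38) = -6 + 2/19 = -112/19 ≈ -5.8947)
B(h, S) = -112/19 + S + h (B(h, S) = (h + S) - 112/19 = (S + h) - 112/19 = -112/19 + S + h)
(B(-157, 44) - 44307)*(28865 + ((-50 - 15782) - 10842)) = ((-112/19 + 44 - 157) - 44307)*(28865 + ((-50 - 15782) - 10842)) = (-2259/19 - 44307)*(28865 + (-15832 - 10842)) = -844092*(28865 - 26674)/19 = -844092/19*2191 = -1849405572/19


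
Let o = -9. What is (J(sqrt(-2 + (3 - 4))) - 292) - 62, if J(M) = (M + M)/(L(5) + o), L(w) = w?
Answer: -354 - I*sqrt(3)/2 ≈ -354.0 - 0.86602*I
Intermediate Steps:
J(M) = -M/2 (J(M) = (M + M)/(5 - 9) = (2*M)/(-4) = (2*M)*(-1/4) = -M/2)
(J(sqrt(-2 + (3 - 4))) - 292) - 62 = (-sqrt(-2 + (3 - 4))/2 - 292) - 62 = (-sqrt(-2 - 1)/2 - 292) - 62 = (-I*sqrt(3)/2 - 292) - 62 = (-292 - I*sqrt(3)/2) - 62 = -354 - I*sqrt(3)/2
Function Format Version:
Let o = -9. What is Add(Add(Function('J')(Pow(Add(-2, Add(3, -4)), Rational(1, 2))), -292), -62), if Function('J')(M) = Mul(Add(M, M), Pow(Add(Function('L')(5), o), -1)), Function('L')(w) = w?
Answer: Add(-354, Mul(Rational(-1, 2), I, Pow(3, Rational(1, 2)))) ≈ Add(-354.00, Mul(-0.86602, I))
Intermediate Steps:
Function('J')(M) = Mul(Rational(-1, 2), M) (Function('J')(M) = Mul(Add(M, M), Pow(Add(5, -9), -1)) = Mul(Mul(2, M), Pow(-4, -1)) = Mul(Mul(2, M), Rational(-1, 4)) = Mul(Rational(-1, 2), M))
Add(Add(Function('J')(Pow(Add(-2, Add(3, -4)), Rational(1, 2))), -292), -62) = Add(Add(Mul(Rational(-1, 2), Pow(Add(-2, Add(3, -4)), Rational(1, 2))), -292), -62) = Add(Add(Mul(Rational(-1, 2), Pow(Add(-2, -1), Rational(1, 2))), -292), -62) = Add(Add(Mul(Rational(-1, 2), Pow(-3, Rational(1, 2))), -292), -62) = Add(Add(Mul(Rational(-1, 2), Mul(I, Pow(3, Rational(1, 2)))), -292), -62) = Add(Add(Mul(Rational(-1, 2), I, Pow(3, Rational(1, 2))), -292), -62) = Add(Add(-292, Mul(Rational(-1, 2), I, Pow(3, Rational(1, 2)))), -62) = Add(-354, Mul(Rational(-1, 2), I, Pow(3, Rational(1, 2))))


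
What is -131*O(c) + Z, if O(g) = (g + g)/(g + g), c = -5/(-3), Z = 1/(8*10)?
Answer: -10479/80 ≈ -130.99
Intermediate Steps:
Z = 1/80 ≈ 0.012500
c = 5/3 (c = -5*(-1/3) = 5/3 ≈ 1.6667)
O(g) = 1 (O(g) = (2*g)/((2*g)) = (2*g)*(1/(2*g)) = 1)
-131*O(c) + Z = -131*1 + 1/80 = -131 + 1/80 = -10479/80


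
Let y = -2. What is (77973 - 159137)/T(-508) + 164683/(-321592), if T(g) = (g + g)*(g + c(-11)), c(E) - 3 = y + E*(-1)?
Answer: -3409105793/5064430816 ≈ -0.67315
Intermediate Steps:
c(E) = 1 - E (c(E) = 3 + (-2 + E*(-1)) = 3 + (-2 - E) = 1 - E)
T(g) = 2*g*(12 + g) (T(g) = (g + g)*(g + (1 - 1*(-11))) = (2*g)*(g + (1 + 11)) = (2*g)*(g + 12) = (2*g)*(12 + g) = 2*g*(12 + g))
(77973 - 159137)/T(-508) + 164683/(-321592) = (77973 - 159137)/((2*(-508)*(12 - 508))) + 164683/(-321592) = -81164/(2*(-508)*(-496)) + 164683*(-1/321592) = -81164/503936 - 164683/321592 = -81164*1/503936 - 164683/321592 = -20291/125984 - 164683/321592 = -3409105793/5064430816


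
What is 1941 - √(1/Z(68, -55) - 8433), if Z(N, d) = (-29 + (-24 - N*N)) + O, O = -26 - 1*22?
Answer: 1941 - I*√836764446/315 ≈ 1941.0 - 91.831*I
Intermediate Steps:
O = -48 (O = -26 - 22 = -48)
Z(N, d) = -101 - N² (Z(N, d) = (-29 + (-24 - N*N)) - 48 = (-29 + (-24 - N²)) - 48 = (-53 - N²) - 48 = -101 - N²)
1941 - √(1/Z(68, -55) - 8433) = 1941 - √(1/(-101 - 1*68²) - 8433) = 1941 - √(1/(-101 - 1*4624) - 8433) = 1941 - √(1/(-101 - 4624) - 8433) = 1941 - √(1/(-4725) - 8433) = 1941 - √(-1/4725 - 8433) = 1941 - √(-39845926/4725) = 1941 - I*√836764446/315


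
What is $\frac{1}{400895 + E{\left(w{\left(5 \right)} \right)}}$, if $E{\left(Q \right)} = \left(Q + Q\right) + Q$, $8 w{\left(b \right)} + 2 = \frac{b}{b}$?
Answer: $\frac{8}{3207157} \approx 2.4944 \cdot 10^{-6}$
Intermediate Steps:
$w{\left(b \right)} = - \frac{1}{8}$ ($w{\left(b \right)} = - \frac{1}{4} + \frac{b \frac{1}{b}}{8} = - \frac{1}{4} + \frac{1}{8} \cdot 1 = - \frac{1}{4} + \frac{1}{8} = - \frac{1}{8}$)
$E{\left(Q \right)} = 3 Q$ ($E{\left(Q \right)} = 2 Q + Q = 3 Q$)
$\frac{1}{400895 + E{\left(w{\left(5 \right)} \right)}} = \frac{1}{400895 + 3 \left(- \frac{1}{8}\right)} = \frac{1}{400895 - \frac{3}{8}} = \frac{1}{\frac{3207157}{8}} = \frac{8}{3207157}$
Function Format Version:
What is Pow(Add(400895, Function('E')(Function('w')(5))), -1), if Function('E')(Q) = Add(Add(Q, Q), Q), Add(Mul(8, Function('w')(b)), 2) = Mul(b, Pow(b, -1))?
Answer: Rational(8, 3207157) ≈ 2.4944e-6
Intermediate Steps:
Function('w')(b) = Rational(-1, 8) (Function('w')(b) = Add(Rational(-1, 4), Mul(Rational(1, 8), Mul(b, Pow(b, -1)))) = Add(Rational(-1, 4), Mul(Rational(1, 8), 1)) = Add(Rational(-1, 4), Rational(1, 8)) = Rational(-1, 8))
Function('E')(Q) = Mul(3, Q) (Function('E')(Q) = Add(Mul(2, Q), Q) = Mul(3, Q))
Pow(Add(400895, Function('E')(Function('w')(5))), -1) = Pow(Add(400895, Mul(3, Rational(-1, 8))), -1) = Pow(Add(400895, Rational(-3, 8)), -1) = Pow(Rational(3207157, 8), -1) = Rational(8, 3207157)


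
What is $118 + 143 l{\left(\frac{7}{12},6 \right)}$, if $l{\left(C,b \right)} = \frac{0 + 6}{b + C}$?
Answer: $\frac{19618}{79} \approx 248.33$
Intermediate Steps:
$l{\left(C,b \right)} = \frac{6}{C + b}$
$118 + 143 l{\left(\frac{7}{12},6 \right)} = 118 + 143 \frac{6}{\frac{7}{12} + 6} = 118 + 143 \frac{6}{\frac{79}{12}} = 118 + 143 \cdot 6 \cdot \frac{12}{79} = 118 + 143 \cdot \frac{72}{79} = 118 + \frac{10296}{79} = \frac{19618}{79}$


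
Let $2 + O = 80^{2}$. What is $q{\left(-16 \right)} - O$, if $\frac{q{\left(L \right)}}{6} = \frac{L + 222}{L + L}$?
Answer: $- \frac{51493}{8} \approx -6436.6$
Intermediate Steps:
$O = 6398$ ($O = -2 + 80^{2} = -2 + 6400 = 6398$)
$q{\left(L \right)} = \frac{3 \left(222 + L\right)}{L}$ ($q{\left(L \right)} = 6 \frac{L + 222}{L + L} = 6 \frac{222 + L}{2 L} = \frac{3 \left(222 + L\right)}{L}$)
$q{\left(-16 \right)} - O = \left(3 + \frac{666}{-16}\right) - 6398 = \left(3 + 666 \left(- \frac{1}{16}\right)\right) - 6398 = \left(3 - \frac{333}{8}\right) - 6398 = - \frac{309}{8} - 6398 = - \frac{51493}{8}$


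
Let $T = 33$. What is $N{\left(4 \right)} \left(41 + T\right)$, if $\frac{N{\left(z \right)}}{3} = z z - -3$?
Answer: $4218$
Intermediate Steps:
$N{\left(z \right)} = 9 + 3 z^{2}$ ($N{\left(z \right)} = 3 \left(z z - -3\right) = 3 \left(z^{2} + 3\right) = 3 \left(3 + z^{2}\right) = 9 + 3 z^{2}$)
$N{\left(4 \right)} \left(41 + T\right) = \left(9 + 3 \cdot 4^{2}\right) \left(41 + 33\right) = \left(9 + 3 \cdot 16\right) 74 = \left(9 + 48\right) 74 = 57 \cdot 74 = 4218$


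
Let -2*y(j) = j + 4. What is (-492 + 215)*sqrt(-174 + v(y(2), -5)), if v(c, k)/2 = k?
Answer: -554*I*sqrt(46) ≈ -3757.4*I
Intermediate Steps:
y(j) = -2 - j/2 (y(j) = -(j + 4)/2 = -(4 + j)/2 = -2 - j/2)
v(c, k) = 2*k
(-492 + 215)*sqrt(-174 + v(y(2), -5)) = (-492 + 215)*sqrt(-174 + 2*(-5)) = -277*sqrt(-174 - 10) = -554*I*sqrt(46)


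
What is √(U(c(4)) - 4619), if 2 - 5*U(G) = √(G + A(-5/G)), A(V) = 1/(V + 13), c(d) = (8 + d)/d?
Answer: √(-133477540 - 170*√3570)/170 ≈ 67.963*I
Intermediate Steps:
c(d) = (8 + d)/d
A(V) = 1/(13 + V)
U(G) = ⅖ - √(G + 1/(13 - 5/G))/5
√(U(c(4)) - 4619) = √((⅖ - √(-4 + 13*((8 + 4)/4))*(√(8 + 4)/2)/√(-5 + 13*((8 + 4)/4))/5) - 4619) = √((⅖ - √3*√(-4 + 13*((¼)*12))/√(-5 + 13*((¼)*12))/5) - 4619) = √((⅖ - √3*√(-4 + 13*3)/√(-5 + 13*3)/5) - 4619) = √((⅖ - √3*√(-4 + 39)/√(-5 + 39)/5) - 4619) = √((⅖ - √3570/34/5) - 4619) = √((⅖ - √3570/170) - 4619) = √(-23093/5 - √3570/170)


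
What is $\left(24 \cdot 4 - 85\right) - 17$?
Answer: $-6$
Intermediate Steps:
$\left(24 \cdot 4 - 85\right) - 17 = \left(96 - 85\right) - 17 = 11 - 17 = -6$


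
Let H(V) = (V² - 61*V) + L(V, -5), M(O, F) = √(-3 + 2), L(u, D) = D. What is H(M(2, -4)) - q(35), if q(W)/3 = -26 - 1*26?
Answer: 150 - 61*I ≈ 150.0 - 61.0*I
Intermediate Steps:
M(O, F) = I (M(O, F) = √(-1) = I)
H(V) = -5 + V² - 61*V (H(V) = (V² - 61*V) - 5 = -5 + V² - 61*V)
q(W) = -156 (q(W) = 3*(-26 - 1*26) = 3*(-26 - 26) = 3*(-52) = -156)
H(M(2, -4)) - q(35) = (-5 + I² - 61*I) - 1*(-156) = (-5 - 1 - 61*I) + 156 = (-6 - 61*I) + 156 = 150 - 61*I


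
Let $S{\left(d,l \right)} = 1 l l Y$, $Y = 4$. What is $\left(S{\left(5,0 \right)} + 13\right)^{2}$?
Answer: $169$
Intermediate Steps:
$S{\left(d,l \right)} = 4 l^{2}$ ($S{\left(d,l \right)} = 1 l l 4 = l l 4 = l^{2} \cdot 4 = 4 l^{2}$)
$\left(S{\left(5,0 \right)} + 13\right)^{2} = \left(4 \cdot 0^{2} + 13\right)^{2} = \left(4 \cdot 0 + 13\right)^{2} = \left(0 + 13\right)^{2} = 13^{2} = 169$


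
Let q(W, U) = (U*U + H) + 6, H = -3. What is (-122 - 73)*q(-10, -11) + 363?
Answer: -23817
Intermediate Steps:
q(W, U) = 3 + U² (q(W, U) = (U*U - 3) + 6 = (U² - 3) + 6 = (-3 + U²) + 6 = 3 + U²)
(-122 - 73)*q(-10, -11) + 363 = (-122 - 73)*(3 + (-11)²) + 363 = -195*(3 + 121) + 363 = -195*124 + 363 = -24180 + 363 = -23817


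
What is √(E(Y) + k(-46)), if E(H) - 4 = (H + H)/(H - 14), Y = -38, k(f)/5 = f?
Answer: I*√37947/13 ≈ 14.985*I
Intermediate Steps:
k(f) = 5*f
E(H) = 4 + 2*H/(-14 + H) (E(H) = 4 + (H + H)/(H - 14) = 4 + (2*H)/(-14 + H) = 4 + 2*H/(-14 + H))
√(E(Y) + k(-46)) = √(2*(-28 + 3*(-38))/(-14 - 38) + 5*(-46)) = √(2*(-28 - 114)/(-52) - 230) = √(2*(-1/52)*(-142) - 230) = √(71/13 - 230) = √(-2919/13) = I*√37947/13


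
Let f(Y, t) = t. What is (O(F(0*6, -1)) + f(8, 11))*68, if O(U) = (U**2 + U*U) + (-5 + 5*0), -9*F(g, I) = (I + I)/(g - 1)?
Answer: 33592/81 ≈ 414.72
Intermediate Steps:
F(g, I) = -2*I/(9*(-1 + g)) (F(g, I) = -(I + I)/(9*(g - 1)) = -2*I/(9*(-1 + g)))
O(U) = -5 + 2*U**2 (O(U) = (U**2 + U**2) + (-5 + 0) = 2*U**2 - 5 = -5 + 2*U**2)
(O(F(0*6, -1)) + f(8, 11))*68 = ((-5 + 2*(-2*(-1)/(-9 + 9*(0*6)))**2) + 11)*68 = ((-5 + 2*(-2*(-1)/(-9 + 9*0))**2) + 11)*68 = ((-5 + 2*(-2*(-1)/(-9 + 0))**2) + 11)*68 = ((-5 + 2*(-2*(-1)/(-9))**2) + 11)*68 = ((-5 + 2*(-2*(-1)*(-1/9))**2) + 11)*68 = ((-5 + 2*(-2/9)**2) + 11)*68 = ((-5 + 2*(4/81)) + 11)*68 = ((-5 + 8/81) + 11)*68 = (-397/81 + 11)*68 = (494/81)*68 = 33592/81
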